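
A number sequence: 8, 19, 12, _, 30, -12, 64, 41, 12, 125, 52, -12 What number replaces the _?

27

Read the sequence 3 terms at a time; column i is its own pattern.
Subsequence A: 8, ?, 64, 125 (consecutive cubes n³ from n = 2).
Subsequence B: 19, 30, 41, 52 (adding 11 each time).
Subsequence C: 12, -12, 12, -12 (alternating ±12).
The gap is subsequence A's term 2; the rule gives 27.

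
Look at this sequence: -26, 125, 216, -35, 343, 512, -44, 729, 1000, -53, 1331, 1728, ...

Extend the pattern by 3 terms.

-62, 2197, 2744

Positions follow the repeating pattern ABB; grouping by letter gives 2 tracks.
Track A: -26, -35, -44, -53 — linear: a_n = -17 − 9·n.
Track B: 125, 216, 343, 512, 729, 1000, 1331, 1728 — perfect cubes starting at 5³.
The 13th slot belongs to track A; its 5th term is -62.
The 14th slot belongs to track B; its 9th term is 2197.
Term 15 comes from track B (its 10th entry): 2744.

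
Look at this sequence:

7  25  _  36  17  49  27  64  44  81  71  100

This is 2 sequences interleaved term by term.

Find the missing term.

Taking every 2nd term gives 2 separate tracks.
Track A: 7, ?, 17, 27, 44, 71 — each term equals the sum of the previous two.
Track B: 25, 36, 49, 64, 81, 100 — perfect squares starting at 5².
Filling track A at index 2 by its rule yields 10.

10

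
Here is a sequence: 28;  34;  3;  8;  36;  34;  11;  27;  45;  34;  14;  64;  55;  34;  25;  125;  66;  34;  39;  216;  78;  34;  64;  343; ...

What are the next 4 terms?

Split by position mod 4: positions 1, 5, 9, … form one track, and each other residue class forms its own.
Stream A: 28, 36, 45, 55, 66, 78 (triangular numbers starting at T_7).
Stream B: 34, 34, 34, 34, 34, 34 (the constant sequence 34).
Stream C: 3, 11, 14, 25, 39, 64 (a Fibonacci-like recurrence a_n = a_{n-1} + a_{n-2}).
Stream D: 8, 27, 64, 125, 216, 343 (the cubes 2³, 3³, 4³, …).
Position 25 → stream A, term 7 = 91.
The 26th slot belongs to stream B; its 7th term is 34.
Term 27 comes from stream C (its 7th entry): 103.
The 28th slot belongs to stream D; its 7th term is 512.

91, 34, 103, 512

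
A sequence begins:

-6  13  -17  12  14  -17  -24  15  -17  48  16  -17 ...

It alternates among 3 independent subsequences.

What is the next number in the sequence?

-96

Read the sequence 3 terms at a time; column i is its own pattern.
Stream A: -6, 12, -24, 48 (geometric, ×-2 each step).
Stream B: 13, 14, 15, 16 (arithmetic, step +1).
Stream C: -17, -17, -17, -17 (the constant sequence -17).
Term 13 comes from stream A (its 5th entry): -96.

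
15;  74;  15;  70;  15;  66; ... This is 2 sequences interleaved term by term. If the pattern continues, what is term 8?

Split by position mod 2 into 2 tracks.
Subsequence A is 15, 15, 15, which is constant 15.
Subsequence B is 74, 70, 66, which is arithmetic, step −4.
Position 8 → subsequence B, term 4 = 62.

62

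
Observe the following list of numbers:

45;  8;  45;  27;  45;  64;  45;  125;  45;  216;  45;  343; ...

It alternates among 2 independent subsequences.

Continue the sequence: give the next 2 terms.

Taking every 2nd term gives 2 separate tracks.
Track A: 45, 45, 45, 45, 45, 45. Constant 45.
Track B: 8, 27, 64, 125, 216, 343. The cubes 2³, 3³, 4³, ….
Position 13 → track A, term 7 = 45.
Position 14 → track B, term 7 = 512.

45, 512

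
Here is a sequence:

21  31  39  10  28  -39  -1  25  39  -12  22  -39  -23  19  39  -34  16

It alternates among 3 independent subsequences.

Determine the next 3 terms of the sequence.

-39, -45, 13

The terms cycle through 3 interleaved subsequences.
Track A: 21, 10, -1, -12, -23, -34. Arithmetic, step −11.
Track B: 31, 28, 25, 22, 19, 16. Arithmetic with common difference −3.
Track C: 39, -39, 39, -39, 39. Alternating ±39.
Term 18 comes from track C (its 6th entry): -39.
Position 19 falls in track A as its term 7, giving -45.
Position 20 falls in track B as its term 7, giving 13.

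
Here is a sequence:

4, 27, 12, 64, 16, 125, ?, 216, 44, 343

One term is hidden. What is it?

The terms cycle through 2 interleaved subsequences.
Subsequence A: 4, 12, 16, ?, 44. A Fibonacci-like recurrence a_n = a_{n-1} + a_{n-2}.
Subsequence B: 27, 64, 125, 216, 343. Consecutive cubes n³ from n = 3.
The gap is subsequence A's term 4; the rule gives 28.

28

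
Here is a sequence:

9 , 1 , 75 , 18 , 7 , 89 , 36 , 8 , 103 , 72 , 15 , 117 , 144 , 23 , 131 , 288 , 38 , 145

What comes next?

The terms cycle through 3 interleaved subsequences.
Subsequence A = 9, 18, 36, 72, 144, 288: a geometric progression (common ratio 2).
Subsequence B = 1, 7, 8, 15, 23, 38: a Fibonacci-like recurrence a_n = a_{n-1} + a_{n-2}.
Subsequence C = 75, 89, 103, 117, 131, 145: adding 14 each time.
Term 19 comes from subsequence A (its 7th entry): 576.

576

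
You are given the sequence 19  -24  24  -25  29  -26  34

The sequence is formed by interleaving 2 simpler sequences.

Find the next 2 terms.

-27, 39

The terms cycle through 2 interleaved subsequences.
Track A: 19, 24, 29, 34 (arithmetic with common difference +5).
Track B: -24, -25, -26 (linear: a_n = -23 − n).
Position 8 → track B, term 4 = -27.
Term 9 comes from track A (its 5th entry): 39.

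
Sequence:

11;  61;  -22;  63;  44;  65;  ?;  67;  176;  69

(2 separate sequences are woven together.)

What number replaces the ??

-88

Odd-indexed and even-indexed terms follow separate rules.
Subsequence A: 11, -22, 44, ?, 176. A geometric progression (common ratio -2).
Subsequence B: 61, 63, 65, 67, 69. Arithmetic, step +2.
The gap is subsequence A's term 4; the rule gives -88.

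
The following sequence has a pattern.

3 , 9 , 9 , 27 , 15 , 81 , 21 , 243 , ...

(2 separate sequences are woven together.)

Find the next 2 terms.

27, 729

The terms cycle through 2 interleaved subsequences.
Subsequence A: 3, 9, 15, 21. Arithmetic, step +6.
Subsequence B: 9, 27, 81, 243. Powers 3^2, 3^3, 3^4, ….
Term 9 comes from subsequence A (its 5th entry): 27.
Term 10 comes from subsequence B (its 5th entry): 729.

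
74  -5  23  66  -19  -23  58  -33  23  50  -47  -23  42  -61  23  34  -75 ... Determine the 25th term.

Read the sequence 3 terms at a time; column i is its own pattern.
Stream A is 74, 66, 58, 50, 42, 34, which is arithmetic with common difference −8.
Stream B is -5, -19, -33, -47, -61, -75, which is arithmetic, step −14.
Stream C is 23, -23, 23, -23, 23, which is oscillating between 23 and -23.
The 25th slot belongs to stream A; its 9th term is 10.

10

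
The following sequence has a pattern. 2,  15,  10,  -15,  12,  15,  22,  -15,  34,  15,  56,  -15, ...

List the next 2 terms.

90, 15

The terms cycle through 2 interleaved subsequences.
Stream A is 2, 10, 12, 22, 34, 56, which is Fibonacci-style (each term is the sum of the two before it).
Stream B is 15, -15, 15, -15, 15, -15, which is the oscillation 15·(−1)^(n+1).
Position 13 → stream A, term 7 = 90.
The 14th slot belongs to stream B; its 7th term is 15.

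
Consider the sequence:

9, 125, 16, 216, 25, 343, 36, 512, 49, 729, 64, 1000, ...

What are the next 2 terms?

Split by position mod 2 into 2 tracks.
Track A: 9, 16, 25, 36, 49, 64 — perfect squares starting at 3².
Track B: 125, 216, 343, 512, 729, 1000 — the cubes 5³, 6³, 7³, ….
Position 13 falls in track A as its term 7, giving 81.
Position 14 falls in track B as its term 7, giving 1331.

81, 1331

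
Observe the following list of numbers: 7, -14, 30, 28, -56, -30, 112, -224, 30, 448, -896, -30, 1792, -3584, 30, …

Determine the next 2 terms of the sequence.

Positions follow the repeating pattern AAB; grouping by letter gives 2 tracks.
Track A: 7, -14, 28, -56, 112, -224, 448, -896, 1792, -3584 (geometric with ratio -2).
Track B: 30, -30, 30, -30, 30 (the oscillation 30·(−1)^(n+1)).
The 16th slot belongs to track A; its 11th term is 7168.
The 17th slot belongs to track A; its 12th term is -14336.

7168, -14336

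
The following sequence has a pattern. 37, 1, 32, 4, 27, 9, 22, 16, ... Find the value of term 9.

Taking every 2nd term gives 2 separate tracks.
Stream A = 37, 32, 27, 22: arithmetic with common difference −5.
Stream B = 1, 4, 9, 16: the squares 1², 2², 3², ….
Position 9 → stream A, term 5 = 17.

17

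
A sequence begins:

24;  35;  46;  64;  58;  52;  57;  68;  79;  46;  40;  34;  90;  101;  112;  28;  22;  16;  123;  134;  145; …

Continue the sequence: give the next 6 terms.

The slot pattern repeats as AAABBB (period 6), so there are 2 interleaved tracks.
Stream A = 24, 35, 46, 57, 68, 79, 90, 101, 112, 123, 134, 145: linear: a_n = 13 + 11·n.
Stream B = 64, 58, 52, 46, 40, 34, 28, 22, 16: arithmetic with common difference −6.
The 22nd slot belongs to stream B; its 10th term is 10.
Position 23 → stream B, term 11 = 4.
Position 24 → stream B, term 12 = -2.
Position 25 → stream A, term 13 = 156.
Term 26 comes from stream A (its 14th entry): 167.
The 27th slot belongs to stream A; its 15th term is 178.

10, 4, -2, 156, 167, 178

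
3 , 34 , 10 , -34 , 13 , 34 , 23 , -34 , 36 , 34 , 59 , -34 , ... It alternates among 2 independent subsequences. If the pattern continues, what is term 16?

Odd-indexed and even-indexed terms follow separate rules.
Subsequence A: 3, 10, 13, 23, 36, 59 — each term equals the sum of the previous two.
Subsequence B: 34, -34, 34, -34, 34, -34 — oscillating between 34 and -34.
Position 16 → subsequence B, term 8 = -34.

-34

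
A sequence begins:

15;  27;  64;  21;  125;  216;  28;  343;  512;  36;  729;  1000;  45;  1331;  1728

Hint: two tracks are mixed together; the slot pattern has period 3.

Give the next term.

55

Reading positions in blocks of 3 reveals the pattern ABB — 2 tracks woven together.
Track A = 15, 21, 28, 36, 45: triangular numbers n(n+1)/2 for n = 5, 6, ….
Track B = 27, 64, 125, 216, 343, 512, 729, 1000, 1331, 1728: the cubes 3³, 4³, 5³, ….
Term 16 comes from track A (its 6th entry): 55.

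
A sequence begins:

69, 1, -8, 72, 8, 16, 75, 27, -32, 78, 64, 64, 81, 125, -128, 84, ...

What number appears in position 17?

The terms cycle through 3 interleaved subsequences.
Track A is 69, 72, 75, 78, 81, 84, which is arithmetic with common difference +3.
Track B is 1, 8, 27, 64, 125, which is perfect cubes starting at 1³.
Track C is -8, 16, -32, 64, -128, which is geometric with ratio -2.
The 17th slot belongs to track B; its 6th term is 216.

216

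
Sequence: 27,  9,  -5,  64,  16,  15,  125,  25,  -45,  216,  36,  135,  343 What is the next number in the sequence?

Taking every 3rd term gives 3 separate tracks.
Stream A = 27, 64, 125, 216, 343: the cubes 3³, 4³, 5³, ….
Stream B = 9, 16, 25, 36: consecutive squares n² from n = 3.
Stream C = -5, 15, -45, 135: a geometric progression (common ratio -3).
The 14th slot belongs to stream B; its 5th term is 49.

49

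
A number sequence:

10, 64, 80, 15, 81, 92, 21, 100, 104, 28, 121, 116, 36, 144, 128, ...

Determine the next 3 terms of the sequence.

Taking every 3rd term gives 3 separate tracks.
Track A = 10, 15, 21, 28, 36: the triangular numbers T_4, T_5, ….
Track B = 64, 81, 100, 121, 144: consecutive squares n² from n = 8.
Track C = 80, 92, 104, 116, 128: linear: a_n = 68 + 12·n.
Term 16 comes from track A (its 6th entry): 45.
Position 17 falls in track B as its term 6, giving 169.
Term 18 comes from track C (its 6th entry): 140.

45, 169, 140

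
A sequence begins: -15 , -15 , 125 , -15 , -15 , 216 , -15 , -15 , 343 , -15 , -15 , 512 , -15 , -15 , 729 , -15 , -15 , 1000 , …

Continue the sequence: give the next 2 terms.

Reading positions in blocks of 3 reveals the pattern AAB — 2 tracks woven together.
Track A: -15, -15, -15, -15, -15, -15, -15, -15, -15, -15, -15, -15 (the constant sequence -15).
Track B: 125, 216, 343, 512, 729, 1000 (perfect cubes starting at 5³).
The 19th slot belongs to track A; its 13th term is -15.
Position 20 falls in track A as its term 14, giving -15.

-15, -15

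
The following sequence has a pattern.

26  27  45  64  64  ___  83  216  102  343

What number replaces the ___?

125

Positions 1, 3, 5, … form one subsequence and positions 2, 4, 6, … form another.
Stream A = 26, 45, 64, 83, 102: arithmetic with common difference +19.
Stream B = 27, 64, ?, 216, 343: perfect cubes starting at 3³.
So the missing entry in stream B is 125.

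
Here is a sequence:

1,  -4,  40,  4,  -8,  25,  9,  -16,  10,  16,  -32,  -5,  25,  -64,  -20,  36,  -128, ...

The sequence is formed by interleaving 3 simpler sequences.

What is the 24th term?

Split by position mod 3 into 3 tracks.
Subsequence A = 1, 4, 9, 16, 25, 36: the squares 1², 2², 3², ….
Subsequence B = -4, -8, -16, -32, -64, -128: geometric, ×2 each step.
Subsequence C = 40, 25, 10, -5, -20: linear: a_n = 55 − 15·n.
Position 24 → subsequence C, term 8 = -65.

-65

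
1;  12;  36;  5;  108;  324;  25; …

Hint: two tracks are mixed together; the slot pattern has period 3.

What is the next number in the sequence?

972

The slot pattern repeats as ABB (period 3), so there are 2 interleaved tracks.
Subsequence A = 1, 5, 25: powers of 5.
Subsequence B = 12, 36, 108, 324: multiplying by 3 each time.
Position 8 falls in subsequence B as its term 5, giving 972.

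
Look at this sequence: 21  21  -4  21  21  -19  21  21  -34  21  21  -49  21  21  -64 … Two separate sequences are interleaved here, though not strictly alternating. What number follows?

Positions follow the repeating pattern AAB; grouping by letter gives 2 tracks.
Track A is 21, 21, 21, 21, 21, 21, 21, 21, 21, 21, which is the constant sequence 21.
Track B is -4, -19, -34, -49, -64, which is arithmetic with common difference −15.
Term 16 comes from track A (its 11th entry): 21.

21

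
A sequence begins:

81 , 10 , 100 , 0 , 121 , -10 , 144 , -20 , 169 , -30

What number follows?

The terms cycle through 2 interleaved subsequences.
Track A is 81, 100, 121, 144, 169, which is the squares 9², 10², 11², ….
Track B is 10, 0, -10, -20, -30, which is linear: a_n = 20 − 10·n.
Position 11 falls in track A as its term 6, giving 196.

196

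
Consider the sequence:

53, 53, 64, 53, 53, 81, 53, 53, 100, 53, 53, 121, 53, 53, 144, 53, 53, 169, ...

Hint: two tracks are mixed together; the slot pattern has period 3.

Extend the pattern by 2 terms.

53, 53

Reading positions in blocks of 3 reveals the pattern AAB — 2 tracks woven together.
Subsequence A: 53, 53, 53, 53, 53, 53, 53, 53, 53, 53, 53, 53 (the constant sequence 53).
Subsequence B: 64, 81, 100, 121, 144, 169 (consecutive squares n² from n = 8).
The 19th slot belongs to subsequence A; its 13th term is 53.
Term 20 comes from subsequence A (its 14th entry): 53.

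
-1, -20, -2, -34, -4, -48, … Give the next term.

-8

The terms cycle through 2 interleaved subsequences.
Track A: -1, -2, -4 (geometric, ×2 each step).
Track B: -20, -34, -48 (arithmetic with common difference −14).
The 7th slot belongs to track A; its 4th term is -8.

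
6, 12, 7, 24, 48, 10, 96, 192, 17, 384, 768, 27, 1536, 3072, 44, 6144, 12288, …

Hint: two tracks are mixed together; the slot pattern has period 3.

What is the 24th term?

The slot pattern repeats as AAB (period 3), so there are 2 interleaved tracks.
Track A is 6, 12, 24, 48, 96, 192, 384, 768, 1536, 3072, 6144, 12288, which is geometric with ratio 2.
Track B is 7, 10, 17, 27, 44, which is a Fibonacci-like recurrence a_n = a_{n-1} + a_{n-2}.
Term 24 comes from track B (its 8th entry): 186.

186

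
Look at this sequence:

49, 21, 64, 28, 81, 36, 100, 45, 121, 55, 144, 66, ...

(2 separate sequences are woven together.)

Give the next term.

Odd-indexed and even-indexed terms follow separate rules.
Subsequence A: 49, 64, 81, 100, 121, 144. The squares 7², 8², 9², ….
Subsequence B: 21, 28, 36, 45, 55, 66. Triangular numbers starting at T_6.
The 13th slot belongs to subsequence A; its 7th term is 169.

169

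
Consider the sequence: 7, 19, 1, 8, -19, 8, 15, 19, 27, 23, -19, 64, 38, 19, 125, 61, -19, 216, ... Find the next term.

Taking every 3rd term gives 3 separate tracks.
Track A: 7, 8, 15, 23, 38, 61. A Fibonacci-like recurrence a_n = a_{n-1} + a_{n-2}.
Track B: 19, -19, 19, -19, 19, -19. Alternating ±19.
Track C: 1, 8, 27, 64, 125, 216. The cubes 1³, 2³, 3³, ….
The 19th slot belongs to track A; its 7th term is 99.

99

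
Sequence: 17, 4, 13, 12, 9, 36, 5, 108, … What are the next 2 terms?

1, 324

Split by position mod 2 into 2 tracks.
Track A = 17, 13, 9, 5: arithmetic with common difference −4.
Track B = 4, 12, 36, 108: geometric, ×3 each step.
Position 9 → track A, term 5 = 1.
Term 10 comes from track B (its 5th entry): 324.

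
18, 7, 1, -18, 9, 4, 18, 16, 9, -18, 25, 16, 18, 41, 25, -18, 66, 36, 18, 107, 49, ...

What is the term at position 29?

Split by position mod 3 into 3 tracks.
Track A: 18, -18, 18, -18, 18, -18, 18 — oscillating between 18 and -18.
Track B: 7, 9, 16, 25, 41, 66, 107 — Fibonacci-style (each term is the sum of the two before it).
Track C: 1, 4, 9, 16, 25, 36, 49 — the squares 1², 2², 3², ….
Term 29 comes from track B (its 10th entry): 453.

453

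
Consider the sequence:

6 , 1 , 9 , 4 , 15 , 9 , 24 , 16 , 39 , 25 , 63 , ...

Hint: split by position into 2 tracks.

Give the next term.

36

Odd-indexed and even-indexed terms follow separate rules.
Track A is 6, 9, 15, 24, 39, 63, which is a Fibonacci-like recurrence a_n = a_{n-1} + a_{n-2}.
Track B is 1, 4, 9, 16, 25, which is consecutive squares n² from n = 1.
Position 12 falls in track B as its term 6, giving 36.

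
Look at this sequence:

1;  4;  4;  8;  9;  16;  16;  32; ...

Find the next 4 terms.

Positions follow the repeating pattern AABB; grouping by letter gives 2 tracks.
Stream A: 1, 4, 9, 16 (perfect squares starting at 1²).
Stream B: 4, 8, 16, 32 (powers 2^2, 2^3, 2^4, …).
Position 9 → stream A, term 5 = 25.
The 10th slot belongs to stream A; its 6th term is 36.
Position 11 falls in stream B as its term 5, giving 64.
The 12th slot belongs to stream B; its 6th term is 128.

25, 36, 64, 128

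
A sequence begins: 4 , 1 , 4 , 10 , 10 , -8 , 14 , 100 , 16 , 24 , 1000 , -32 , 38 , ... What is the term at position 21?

256

Split by position mod 3: positions 1, 4, 7, … form one track, and each other residue class forms its own.
Track A is 4, 10, 14, 24, 38, which is a Fibonacci-like recurrence a_n = a_{n-1} + a_{n-2}.
Track B is 1, 10, 100, 1000, which is powers 10^0, 10^1, 10^2, ….
Track C is 4, -8, 16, -32, which is geometric, ×-2 each step.
Term 21 comes from track C (its 7th entry): 256.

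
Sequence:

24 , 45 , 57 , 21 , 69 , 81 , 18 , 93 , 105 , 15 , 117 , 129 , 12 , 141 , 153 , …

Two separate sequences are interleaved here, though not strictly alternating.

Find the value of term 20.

The slot pattern repeats as ABB (period 3), so there are 2 interleaved tracks.
Track A is 24, 21, 18, 15, 12, which is linear: a_n = 27 − 3·n.
Track B is 45, 57, 69, 81, 93, 105, 117, 129, 141, 153, which is arithmetic, step +12.
Term 20 comes from track B (its 13th entry): 189.

189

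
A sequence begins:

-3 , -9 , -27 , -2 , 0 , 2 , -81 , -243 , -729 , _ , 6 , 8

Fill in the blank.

Reading positions in blocks of 6 reveals the pattern AAABBB — 2 tracks woven together.
Track A = -3, -9, -27, -81, -243, -729: geometric, ×3 each step.
Track B = -2, 0, 2, ?, 6, 8: adding 2 each time.
Filling track B at index 4 by its rule yields 4.

4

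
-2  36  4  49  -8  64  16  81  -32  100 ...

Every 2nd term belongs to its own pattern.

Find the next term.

64

Taking every 2nd term gives 2 separate tracks.
Stream A: -2, 4, -8, 16, -32 — multiplying by -2 each time.
Stream B: 36, 49, 64, 81, 100 — perfect squares starting at 6².
Position 11 falls in stream A as its term 6, giving 64.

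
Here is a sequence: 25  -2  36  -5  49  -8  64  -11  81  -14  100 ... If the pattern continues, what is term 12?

Taking every 2nd term gives 2 separate tracks.
Subsequence A = 25, 36, 49, 64, 81, 100: consecutive squares n² from n = 5.
Subsequence B = -2, -5, -8, -11, -14: arithmetic with common difference −3.
Position 12 → subsequence B, term 6 = -17.

-17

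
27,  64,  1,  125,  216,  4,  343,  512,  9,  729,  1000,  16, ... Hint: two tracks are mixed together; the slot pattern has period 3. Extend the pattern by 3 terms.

1331, 1728, 25

Reading positions in blocks of 3 reveals the pattern AAB — 2 tracks woven together.
Subsequence A: 27, 64, 125, 216, 343, 512, 729, 1000. Perfect cubes starting at 3³.
Subsequence B: 1, 4, 9, 16. Perfect squares starting at 1².
The 13th slot belongs to subsequence A; its 9th term is 1331.
Term 14 comes from subsequence A (its 10th entry): 1728.
Position 15 falls in subsequence B as its term 5, giving 25.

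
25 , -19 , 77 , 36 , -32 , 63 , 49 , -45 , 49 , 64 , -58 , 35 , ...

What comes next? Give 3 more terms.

The terms cycle through 3 interleaved subsequences.
Track A: 25, 36, 49, 64. The squares 5², 6², 7², ….
Track B: -19, -32, -45, -58. Linear: a_n = -6 − 13·n.
Track C: 77, 63, 49, 35. Arithmetic with common difference −14.
Position 13 → track A, term 5 = 81.
Position 14 → track B, term 5 = -71.
Term 15 comes from track C (its 5th entry): 21.

81, -71, 21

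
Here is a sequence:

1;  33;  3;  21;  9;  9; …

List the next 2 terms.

27, -3

The terms cycle through 2 interleaved subsequences.
Stream A is 1, 3, 9, which is powers of 3.
Stream B is 33, 21, 9, which is linear: a_n = 45 − 12·n.
Position 7 → stream A, term 4 = 27.
Position 8 → stream B, term 4 = -3.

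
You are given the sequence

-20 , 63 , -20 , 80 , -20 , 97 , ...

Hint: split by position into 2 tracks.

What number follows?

The terms cycle through 2 interleaved subsequences.
Track A: -20, -20, -20 — constant -20.
Track B: 63, 80, 97 — linear: a_n = 46 + 17·n.
Position 7 → track A, term 4 = -20.

-20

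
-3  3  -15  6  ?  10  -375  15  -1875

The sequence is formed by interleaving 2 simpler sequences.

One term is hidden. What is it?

Taking every 2nd term gives 2 separate tracks.
Subsequence A: -3, -15, ?, -375, -1875. Multiplying by 5 each time.
Subsequence B: 3, 6, 10, 15. Triangular numbers starting at T_2.
Subsequence A's pattern makes the blank -75.

-75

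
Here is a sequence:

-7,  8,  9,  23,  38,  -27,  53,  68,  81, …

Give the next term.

83

The slot pattern repeats as AAB (period 3), so there are 2 interleaved tracks.
Stream A: -7, 8, 23, 38, 53, 68 — linear: a_n = -22 + 15·n.
Stream B: 9, -27, 81 — geometric with ratio -3.
Position 10 falls in stream A as its term 7, giving 83.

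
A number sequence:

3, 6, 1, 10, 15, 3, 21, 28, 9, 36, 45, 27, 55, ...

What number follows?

The slot pattern repeats as AAB (period 3), so there are 2 interleaved tracks.
Subsequence A: 3, 6, 10, 15, 21, 28, 36, 45, 55 — triangular numbers n(n+1)/2 for n = 2, 3, ….
Subsequence B: 1, 3, 9, 27 — successive powers of 3.
The 14th slot belongs to subsequence A; its 10th term is 66.

66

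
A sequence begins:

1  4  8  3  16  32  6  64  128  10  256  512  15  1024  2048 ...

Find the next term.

Positions follow the repeating pattern ABB; grouping by letter gives 2 tracks.
Track A: 1, 3, 6, 10, 15 — triangular numbers n(n+1)/2 for n = 1, 2, ….
Track B: 4, 8, 16, 32, 64, 128, 256, 512, 1024, 2048 — powers of 2.
Term 16 comes from track A (its 6th entry): 21.

21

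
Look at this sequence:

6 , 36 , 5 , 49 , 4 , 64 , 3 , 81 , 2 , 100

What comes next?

1

Split by position mod 2 into 2 tracks.
Subsequence A: 6, 5, 4, 3, 2 (arithmetic, step −1).
Subsequence B: 36, 49, 64, 81, 100 (perfect squares starting at 6²).
Position 11 falls in subsequence A as its term 6, giving 1.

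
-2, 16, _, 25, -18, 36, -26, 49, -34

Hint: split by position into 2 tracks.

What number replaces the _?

-10

Odd-indexed and even-indexed terms follow separate rules.
Subsequence A: -2, ?, -18, -26, -34 (arithmetic with common difference −8).
Subsequence B: 16, 25, 36, 49 (perfect squares starting at 4²).
Filling subsequence A at index 2 by its rule yields -10.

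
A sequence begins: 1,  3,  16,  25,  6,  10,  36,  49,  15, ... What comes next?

Reading positions in blocks of 4 reveals the pattern AABB — 2 tracks woven together.
Subsequence A = 1, 3, 6, 10, 15: the triangular numbers T_1, T_2, ….
Subsequence B = 16, 25, 36, 49: consecutive squares n² from n = 4.
The 10th slot belongs to subsequence A; its 6th term is 21.

21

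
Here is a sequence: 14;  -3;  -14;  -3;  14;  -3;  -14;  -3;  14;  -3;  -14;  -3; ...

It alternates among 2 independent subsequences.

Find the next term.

Odd-indexed and even-indexed terms follow separate rules.
Track A: 14, -14, 14, -14, 14, -14 (alternating ±14).
Track B: -3, -3, -3, -3, -3, -3 (constant -3).
Position 13 → track A, term 7 = 14.

14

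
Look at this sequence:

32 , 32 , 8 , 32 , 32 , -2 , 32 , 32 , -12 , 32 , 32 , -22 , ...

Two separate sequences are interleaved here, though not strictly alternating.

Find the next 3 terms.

32, 32, -32

Reading positions in blocks of 3 reveals the pattern AAB — 2 tracks woven together.
Stream A: 32, 32, 32, 32, 32, 32, 32, 32 (the constant sequence 32).
Stream B: 8, -2, -12, -22 (linear: a_n = 18 − 10·n).
The 13th slot belongs to stream A; its 9th term is 32.
Position 14 → stream A, term 10 = 32.
The 15th slot belongs to stream B; its 5th term is -32.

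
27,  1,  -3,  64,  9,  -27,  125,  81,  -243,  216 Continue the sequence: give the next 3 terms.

729, -2187, 343

The slot pattern repeats as ABB (period 3), so there are 2 interleaved tracks.
Track A: 27, 64, 125, 216 — consecutive cubes n³ from n = 3.
Track B: 1, -3, 9, -27, 81, -243 — geometric with ratio -3.
The 11th slot belongs to track B; its 7th term is 729.
Term 12 comes from track B (its 8th entry): -2187.
The 13th slot belongs to track A; its 5th term is 343.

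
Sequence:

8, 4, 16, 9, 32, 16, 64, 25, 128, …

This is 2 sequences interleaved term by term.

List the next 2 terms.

Odd-indexed and even-indexed terms follow separate rules.
Track A: 8, 16, 32, 64, 128 (geometric with ratio 2).
Track B: 4, 9, 16, 25 (the squares 2², 3², 4², …).
Term 10 comes from track B (its 5th entry): 36.
Term 11 comes from track A (its 6th entry): 256.

36, 256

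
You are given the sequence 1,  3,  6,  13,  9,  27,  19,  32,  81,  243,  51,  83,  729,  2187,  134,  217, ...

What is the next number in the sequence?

6561

The slot pattern repeats as AABB (period 4), so there are 2 interleaved tracks.
Subsequence A: 1, 3, 9, 27, 81, 243, 729, 2187. Successive powers of 3.
Subsequence B: 6, 13, 19, 32, 51, 83, 134, 217. A Fibonacci-like recurrence a_n = a_{n-1} + a_{n-2}.
The 17th slot belongs to subsequence A; its 9th term is 6561.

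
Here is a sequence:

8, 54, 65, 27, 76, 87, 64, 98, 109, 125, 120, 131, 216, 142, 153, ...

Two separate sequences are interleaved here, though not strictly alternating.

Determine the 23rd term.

The slot pattern repeats as ABB (period 3), so there are 2 interleaved tracks.
Track A is 8, 27, 64, 125, 216, which is consecutive cubes n³ from n = 2.
Track B is 54, 65, 76, 87, 98, 109, 120, 131, 142, 153, which is arithmetic with common difference +11.
Position 23 falls in track B as its term 15, giving 208.

208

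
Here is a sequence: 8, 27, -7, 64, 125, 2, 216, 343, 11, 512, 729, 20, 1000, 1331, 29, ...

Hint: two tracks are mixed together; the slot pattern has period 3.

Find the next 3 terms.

Positions follow the repeating pattern AAB; grouping by letter gives 2 tracks.
Stream A: 8, 27, 64, 125, 216, 343, 512, 729, 1000, 1331 (perfect cubes starting at 2³).
Stream B: -7, 2, 11, 20, 29 (adding 9 each time).
Position 16 → stream A, term 11 = 1728.
Position 17 → stream A, term 12 = 2197.
Position 18 → stream B, term 6 = 38.

1728, 2197, 38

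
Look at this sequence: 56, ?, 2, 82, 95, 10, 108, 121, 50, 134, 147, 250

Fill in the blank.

Reading positions in blocks of 3 reveals the pattern AAB — 2 tracks woven together.
Stream A: 56, ?, 82, 95, 108, 121, 134, 147 (arithmetic with common difference +13).
Stream B: 2, 10, 50, 250 (geometric with ratio 5).
So the missing entry in stream A is 69.

69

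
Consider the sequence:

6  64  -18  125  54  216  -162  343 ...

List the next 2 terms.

486, 512

Positions 1, 3, 5, … form one subsequence and positions 2, 4, 6, … form another.
Subsequence A: 6, -18, 54, -162 (a geometric progression (common ratio -3)).
Subsequence B: 64, 125, 216, 343 (perfect cubes starting at 4³).
Position 9 falls in subsequence A as its term 5, giving 486.
Position 10 → subsequence B, term 5 = 512.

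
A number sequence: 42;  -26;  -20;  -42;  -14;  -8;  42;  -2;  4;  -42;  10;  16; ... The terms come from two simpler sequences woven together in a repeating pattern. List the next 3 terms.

42, 22, 28

Reading positions in blocks of 3 reveals the pattern ABB — 2 tracks woven together.
Stream A is 42, -42, 42, -42, which is alternating ±42.
Stream B is -26, -20, -14, -8, -2, 4, 10, 16, which is adding 6 each time.
Position 13 → stream A, term 5 = 42.
Term 14 comes from stream B (its 9th entry): 22.
Position 15 falls in stream B as its term 10, giving 28.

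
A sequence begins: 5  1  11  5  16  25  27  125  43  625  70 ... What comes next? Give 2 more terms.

Odd-indexed and even-indexed terms follow separate rules.
Stream A: 5, 11, 16, 27, 43, 70 — a Fibonacci-like recurrence a_n = a_{n-1} + a_{n-2}.
Stream B: 1, 5, 25, 125, 625 — geometric with ratio 5.
The 12th slot belongs to stream B; its 6th term is 3125.
Position 13 falls in stream A as its term 7, giving 113.

3125, 113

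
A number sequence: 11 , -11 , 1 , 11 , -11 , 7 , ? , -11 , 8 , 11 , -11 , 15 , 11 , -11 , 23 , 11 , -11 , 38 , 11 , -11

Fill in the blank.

11

The slot pattern repeats as AAB (period 3), so there are 2 interleaved tracks.
Track A: 11, -11, 11, -11, ?, -11, 11, -11, 11, -11, 11, -11, 11, -11. The oscillation 11·(−1)^(n+1).
Track B: 1, 7, 8, 15, 23, 38. A Fibonacci-like recurrence a_n = a_{n-1} + a_{n-2}.
Filling track A at index 5 by its rule yields 11.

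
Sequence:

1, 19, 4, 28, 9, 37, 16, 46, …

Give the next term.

The terms cycle through 2 interleaved subsequences.
Track A = 1, 4, 9, 16: consecutive squares n² from n = 1.
Track B = 19, 28, 37, 46: linear: a_n = 10 + 9·n.
The 9th slot belongs to track A; its 5th term is 25.

25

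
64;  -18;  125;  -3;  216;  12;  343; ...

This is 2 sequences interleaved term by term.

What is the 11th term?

Taking every 2nd term gives 2 separate tracks.
Track A: 64, 125, 216, 343 (the cubes 4³, 5³, 6³, …).
Track B: -18, -3, 12 (adding 15 each time).
Term 11 comes from track A (its 6th entry): 729.

729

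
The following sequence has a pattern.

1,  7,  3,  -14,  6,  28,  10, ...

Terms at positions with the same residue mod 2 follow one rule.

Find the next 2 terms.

The terms cycle through 2 interleaved subsequences.
Track A: 1, 3, 6, 10 — triangular numbers n(n+1)/2 for n = 1, 2, ….
Track B: 7, -14, 28 — a geometric progression (common ratio -2).
The 8th slot belongs to track B; its 4th term is -56.
Position 9 falls in track A as its term 5, giving 15.

-56, 15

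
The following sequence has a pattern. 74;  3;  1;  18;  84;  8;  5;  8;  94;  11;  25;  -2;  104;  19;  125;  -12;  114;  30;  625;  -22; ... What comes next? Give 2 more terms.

124, 49

The terms cycle through 4 interleaved subsequences.
Track A: 74, 84, 94, 104, 114 — arithmetic, step +10.
Track B: 3, 8, 11, 19, 30 — each term equals the sum of the previous two.
Track C: 1, 5, 25, 125, 625 — a geometric progression (common ratio 5).
Track D: 18, 8, -2, -12, -22 — arithmetic with common difference −10.
The 21st slot belongs to track A; its 6th term is 124.
The 22nd slot belongs to track B; its 6th term is 49.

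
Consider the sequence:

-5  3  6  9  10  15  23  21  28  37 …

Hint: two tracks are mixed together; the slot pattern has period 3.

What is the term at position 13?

51

Positions follow the repeating pattern ABB; grouping by letter gives 2 tracks.
Subsequence A: -5, 9, 23, 37 — arithmetic with common difference +14.
Subsequence B: 3, 6, 10, 15, 21, 28 — triangular numbers n(n+1)/2 for n = 2, 3, ….
Position 13 → subsequence A, term 5 = 51.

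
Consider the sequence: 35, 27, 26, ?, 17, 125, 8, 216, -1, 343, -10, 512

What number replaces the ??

Taking every 2nd term gives 2 separate tracks.
Stream A: 35, 26, 17, 8, -1, -10 — linear: a_n = 44 − 9·n.
Stream B: 27, ?, 125, 216, 343, 512 — perfect cubes starting at 3³.
So the missing entry in stream B is 64.

64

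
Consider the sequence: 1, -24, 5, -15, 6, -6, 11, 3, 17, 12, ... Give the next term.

Positions 1, 3, 5, … form one subsequence and positions 2, 4, 6, … form another.
Stream A: 1, 5, 6, 11, 17 (Fibonacci-style (each term is the sum of the two before it)).
Stream B: -24, -15, -6, 3, 12 (linear: a_n = -33 + 9·n).
Term 11 comes from stream A (its 6th entry): 28.

28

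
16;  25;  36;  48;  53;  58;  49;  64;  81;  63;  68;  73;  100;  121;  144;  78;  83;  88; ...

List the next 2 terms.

169, 196

Reading positions in blocks of 6 reveals the pattern AAABBB — 2 tracks woven together.
Subsequence A: 16, 25, 36, 49, 64, 81, 100, 121, 144 (perfect squares starting at 4²).
Subsequence B: 48, 53, 58, 63, 68, 73, 78, 83, 88 (arithmetic, step +5).
Position 19 falls in subsequence A as its term 10, giving 169.
Position 20 falls in subsequence A as its term 11, giving 196.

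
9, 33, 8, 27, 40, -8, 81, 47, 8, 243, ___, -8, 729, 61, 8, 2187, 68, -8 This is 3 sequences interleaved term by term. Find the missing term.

54

Split by position mod 3 into 3 tracks.
Subsequence A: 9, 27, 81, 243, 729, 2187 — powers 3^2, 3^3, 3^4, ….
Subsequence B: 33, 40, 47, ?, 61, 68 — linear: a_n = 26 + 7·n.
Subsequence C: 8, -8, 8, -8, 8, -8 — oscillating between 8 and -8.
The gap is subsequence B's term 4; the rule gives 54.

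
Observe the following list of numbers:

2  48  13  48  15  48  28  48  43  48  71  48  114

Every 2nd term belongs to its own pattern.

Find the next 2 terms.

Positions 1, 3, 5, … form one subsequence and positions 2, 4, 6, … form another.
Track A is 2, 13, 15, 28, 43, 71, 114, which is a Fibonacci-like recurrence a_n = a_{n-1} + a_{n-2}.
Track B is 48, 48, 48, 48, 48, 48, which is the constant sequence 48.
Position 14 falls in track B as its term 7, giving 48.
The 15th slot belongs to track A; its 8th term is 185.

48, 185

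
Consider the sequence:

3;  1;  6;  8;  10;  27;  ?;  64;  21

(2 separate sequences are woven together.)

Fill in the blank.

Split by position mod 2 into 2 tracks.
Stream A is 3, 6, 10, ?, 21, which is the triangular numbers T_2, T_3, ….
Stream B is 1, 8, 27, 64, which is perfect cubes starting at 1³.
Stream A's pattern makes the blank 15.

15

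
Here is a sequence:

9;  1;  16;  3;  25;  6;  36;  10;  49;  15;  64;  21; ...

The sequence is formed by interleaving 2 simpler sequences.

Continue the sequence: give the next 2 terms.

The terms cycle through 2 interleaved subsequences.
Stream A: 9, 16, 25, 36, 49, 64 — the squares 3², 4², 5², ….
Stream B: 1, 3, 6, 10, 15, 21 — the triangular numbers T_1, T_2, ….
Position 13 falls in stream A as its term 7, giving 81.
Term 14 comes from stream B (its 7th entry): 28.

81, 28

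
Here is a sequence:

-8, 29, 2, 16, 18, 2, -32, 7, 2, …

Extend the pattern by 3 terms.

Split by position mod 3: positions 1, 4, 7, … form one track, and each other residue class forms its own.
Track A: -8, 16, -32 (geometric with ratio -2).
Track B: 29, 18, 7 (arithmetic, step −11).
Track C: 2, 2, 2 (constant 2).
Position 10 falls in track A as its term 4, giving 64.
The 11th slot belongs to track B; its 4th term is -4.
Term 12 comes from track C (its 4th entry): 2.

64, -4, 2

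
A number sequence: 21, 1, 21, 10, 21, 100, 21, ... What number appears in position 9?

Taking every 2nd term gives 2 separate tracks.
Subsequence A: 21, 21, 21, 21 (constant 21).
Subsequence B: 1, 10, 100 (powers of 10).
Term 9 comes from subsequence A (its 5th entry): 21.

21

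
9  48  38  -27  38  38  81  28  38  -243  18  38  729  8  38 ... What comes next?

-2187

Read the sequence 3 terms at a time; column i is its own pattern.
Stream A: 9, -27, 81, -243, 729 (a geometric progression (common ratio -3)).
Stream B: 48, 38, 28, 18, 8 (arithmetic with common difference −10).
Stream C: 38, 38, 38, 38, 38 (always 38).
Position 16 → stream A, term 6 = -2187.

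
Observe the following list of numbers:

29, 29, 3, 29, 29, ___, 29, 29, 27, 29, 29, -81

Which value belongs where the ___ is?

The slot pattern repeats as AAB (period 3), so there are 2 interleaved tracks.
Track A: 29, 29, 29, 29, 29, 29, 29, 29 — constant 29.
Track B: 3, ?, 27, -81 — geometric, ×-3 each step.
Track B's pattern makes the blank -9.

-9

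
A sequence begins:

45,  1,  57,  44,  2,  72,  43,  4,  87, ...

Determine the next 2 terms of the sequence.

42, 8

Taking every 3rd term gives 3 separate tracks.
Stream A: 45, 44, 43. Arithmetic with common difference −1.
Stream B: 1, 2, 4. A geometric progression (common ratio 2).
Stream C: 57, 72, 87. Adding 15 each time.
Position 10 falls in stream A as its term 4, giving 42.
Position 11 falls in stream B as its term 4, giving 8.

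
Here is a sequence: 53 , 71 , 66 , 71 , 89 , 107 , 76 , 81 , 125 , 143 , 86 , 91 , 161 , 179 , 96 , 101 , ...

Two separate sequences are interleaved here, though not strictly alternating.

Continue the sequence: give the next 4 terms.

The slot pattern repeats as AABB (period 4), so there are 2 interleaved tracks.
Track A: 53, 71, 89, 107, 125, 143, 161, 179. Adding 18 each time.
Track B: 66, 71, 76, 81, 86, 91, 96, 101. Adding 5 each time.
Position 17 → track A, term 9 = 197.
Position 18 falls in track A as its term 10, giving 215.
Position 19 falls in track B as its term 9, giving 106.
Term 20 comes from track B (its 10th entry): 111.

197, 215, 106, 111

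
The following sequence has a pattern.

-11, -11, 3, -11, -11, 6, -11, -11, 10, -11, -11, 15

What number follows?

-11

Positions follow the repeating pattern AAB; grouping by letter gives 2 tracks.
Subsequence A: -11, -11, -11, -11, -11, -11, -11, -11 — the constant sequence -11.
Subsequence B: 3, 6, 10, 15 — the triangular numbers T_2, T_3, ….
Term 13 comes from subsequence A (its 9th entry): -11.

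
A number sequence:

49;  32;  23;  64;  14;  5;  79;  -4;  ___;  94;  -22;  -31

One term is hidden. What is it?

-13

Positions follow the repeating pattern ABB; grouping by letter gives 2 tracks.
Subsequence A: 49, 64, 79, 94. Arithmetic, step +15.
Subsequence B: 32, 23, 14, 5, -4, ?, -22, -31. Arithmetic with common difference −9.
The gap is subsequence B's term 6; the rule gives -13.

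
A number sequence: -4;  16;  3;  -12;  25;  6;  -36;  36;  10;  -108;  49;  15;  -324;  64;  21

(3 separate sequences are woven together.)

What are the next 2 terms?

-972, 81

Split by position mod 3 into 3 tracks.
Track A = -4, -12, -36, -108, -324: a geometric progression (common ratio 3).
Track B = 16, 25, 36, 49, 64: perfect squares starting at 4².
Track C = 3, 6, 10, 15, 21: triangular numbers starting at T_2.
Term 16 comes from track A (its 6th entry): -972.
Position 17 falls in track B as its term 6, giving 81.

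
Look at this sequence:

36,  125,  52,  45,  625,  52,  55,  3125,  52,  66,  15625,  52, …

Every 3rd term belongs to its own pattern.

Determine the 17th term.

The terms cycle through 3 interleaved subsequences.
Stream A = 36, 45, 55, 66: triangular numbers n(n+1)/2 for n = 8, 9, ….
Stream B = 125, 625, 3125, 15625: powers 5^3, 5^4, 5^5, ….
Stream C = 52, 52, 52, 52: the constant sequence 52.
Term 17 comes from stream B (its 6th entry): 390625.

390625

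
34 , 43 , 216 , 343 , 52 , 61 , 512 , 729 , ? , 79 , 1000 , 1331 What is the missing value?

Positions follow the repeating pattern AABB; grouping by letter gives 2 tracks.
Stream A = 34, 43, 52, 61, ?, 79: adding 9 each time.
Stream B = 216, 343, 512, 729, 1000, 1331: the cubes 6³, 7³, 8³, ….
Filling stream A at index 5 by its rule yields 70.

70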